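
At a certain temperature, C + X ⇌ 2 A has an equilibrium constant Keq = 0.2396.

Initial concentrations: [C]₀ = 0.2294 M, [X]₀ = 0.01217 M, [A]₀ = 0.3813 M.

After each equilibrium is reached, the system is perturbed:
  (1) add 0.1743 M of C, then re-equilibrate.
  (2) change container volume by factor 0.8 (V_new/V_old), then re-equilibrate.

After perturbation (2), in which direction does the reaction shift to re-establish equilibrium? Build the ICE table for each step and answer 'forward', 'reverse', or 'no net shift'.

Q₀ = 52.08 vs Keq = 0.2396 ⇒ Q>K, reverse
Step 1:
                   C          X          A
  init        0.2294    0.01217     0.3813
  Δ           0.1342     0.1342    -0.2684
  eq          0.3636     0.1464     0.1129
  solve Keq expr → x = -0.1342; check Q = 0.2396
Then add 0.1743 M of C.
Step 2:
                   C          X          A
  init        0.5379     0.1464     0.1129
  Δ         -0.00939   -0.00939    0.01878
  eq          0.5285      0.137     0.1317
  solve Keq expr → x = 0.00939; check Q = 0.2396
Then change container volume by factor 0.8 (V_new/V_old).
Step 3:
                   C          X          A
  init        0.6606     0.1712     0.1646
  Δ                0          0          0
  eq          0.6606     0.1712     0.1646
  solve Keq expr → x = 0; check Q = 0.2396

Direction: no net shift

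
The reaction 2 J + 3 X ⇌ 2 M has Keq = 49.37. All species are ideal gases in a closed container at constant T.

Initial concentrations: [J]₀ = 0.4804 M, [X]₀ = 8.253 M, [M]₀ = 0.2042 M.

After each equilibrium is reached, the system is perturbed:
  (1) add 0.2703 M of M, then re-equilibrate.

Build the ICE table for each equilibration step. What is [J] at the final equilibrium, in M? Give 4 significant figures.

[J]_eq = 0.006516 M

Q₀ = 3.2142e-04 vs Keq = 49.37 ⇒ Q<K, forward
Step 1:
                  J         X         M
  I          0.4804     8.253    0.2042
  C         -0.4757   -0.7136    0.4757
  E        0.004674     7.539    0.6799
  solve Keq expr → x = 0.2379; check Q = 49.37
Then add 0.2703 M of M.
Step 2:
                  J         X         M
  I        0.004674     7.539    0.9502
  C        0.001842  0.002763 -0.001842
  E        0.006516     7.542    0.9484
  solve Keq expr → x = -9.2101e-04; check Q = 49.37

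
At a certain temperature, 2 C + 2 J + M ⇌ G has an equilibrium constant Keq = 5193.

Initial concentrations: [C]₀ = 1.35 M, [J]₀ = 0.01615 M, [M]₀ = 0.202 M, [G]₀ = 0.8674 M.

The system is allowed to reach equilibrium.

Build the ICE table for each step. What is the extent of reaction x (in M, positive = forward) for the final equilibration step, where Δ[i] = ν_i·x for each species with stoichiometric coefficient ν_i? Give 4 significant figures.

x = -0.002458 M

Q₀ = 9033 vs Keq = 5193 ⇒ Q>K, reverse
Step 1:
                    C           J           M           G
  Initial        1.35     0.01615       0.202      0.8674
  Change     0.004915    0.004915    0.002458   -0.002458
  Equil         1.355     0.02107      0.2045      0.8649
  solve Keq expr → x = -0.002458; check Q = 5193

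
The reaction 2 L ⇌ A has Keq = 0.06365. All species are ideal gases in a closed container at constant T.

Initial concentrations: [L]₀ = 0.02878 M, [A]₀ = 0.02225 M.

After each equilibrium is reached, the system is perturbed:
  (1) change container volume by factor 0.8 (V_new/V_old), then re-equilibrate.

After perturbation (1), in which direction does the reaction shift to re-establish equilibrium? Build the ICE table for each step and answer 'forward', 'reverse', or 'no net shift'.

Direction: forward

Q₀ = 26.86 vs Keq = 0.06365 ⇒ Q>K, reverse
Step 1:
                    L           A
  Initial     0.02878     0.02225
  Change      0.04383    -0.02191
  Equil       0.07261  3.3557e-04
  solve Keq expr → x = -0.02191; check Q = 0.06365
Then change container volume by factor 0.8 (V_new/V_old).
Step 2:
                    L           A
  Initial     0.09076  4.1946e-04
  Change  -2.0500e-04  1.0250e-04
  Equil       0.09056  5.2196e-04
  solve Keq expr → x = 1.0250e-04; check Q = 0.06365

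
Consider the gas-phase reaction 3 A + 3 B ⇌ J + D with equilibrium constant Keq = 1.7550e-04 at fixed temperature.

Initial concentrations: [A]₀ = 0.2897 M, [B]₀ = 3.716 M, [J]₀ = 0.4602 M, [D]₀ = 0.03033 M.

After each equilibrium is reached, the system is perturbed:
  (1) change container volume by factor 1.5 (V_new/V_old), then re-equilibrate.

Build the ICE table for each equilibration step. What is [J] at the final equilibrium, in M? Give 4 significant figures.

[J]_eq = 0.2867 M

Q₀ = 0.01119 vs Keq = 1.7550e-04 ⇒ Q>K, reverse
Step 1:
                    A           B           J           D
  Initial      0.2897       3.716      0.4602     0.03033
  Change      0.08739     0.08739    -0.02913    -0.02913
  Equil        0.3771       3.803      0.4311    0.001201
  solve Keq expr → x = -0.02913; check Q = 1.7550e-04
Then change container volume by factor 1.5 (V_new/V_old).
Step 2:
                    A           B           J           D
  Initial      0.2514       2.536      0.2874  8.0071e-04
  Change     0.001915    0.001915 -6.3817e-04 -6.3817e-04
  Equil        0.2533       2.538      0.2867  1.6253e-04
  solve Keq expr → x = -6.3817e-04; check Q = 1.7550e-04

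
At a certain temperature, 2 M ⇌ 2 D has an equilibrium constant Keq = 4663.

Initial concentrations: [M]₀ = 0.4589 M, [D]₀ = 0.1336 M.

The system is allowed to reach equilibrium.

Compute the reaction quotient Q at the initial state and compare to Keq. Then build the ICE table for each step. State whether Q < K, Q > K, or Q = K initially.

Q₀ = 0.08476; Q < K (proceeds forward)

Q₀ = 0.08476 vs Keq = 4663 ⇒ Q<K, forward
Step 1:
                  M         D
  init       0.4589    0.1336
  Δ         -0.4503    0.4503
  eq       0.008551    0.5839
  solve Keq expr → x = 0.2252; check Q = 4663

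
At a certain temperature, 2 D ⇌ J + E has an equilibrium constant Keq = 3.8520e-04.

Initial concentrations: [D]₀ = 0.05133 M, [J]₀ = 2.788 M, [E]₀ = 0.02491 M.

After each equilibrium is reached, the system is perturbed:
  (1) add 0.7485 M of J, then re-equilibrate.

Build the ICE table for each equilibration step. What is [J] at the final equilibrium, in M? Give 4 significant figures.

[J]_eq = 3.512 M

Q₀ = 26.36 vs Keq = 3.8520e-04 ⇒ Q>K, reverse
Step 1:
                  D         J         E
  I         0.05133     2.788   0.02491
  C         0.04982  -0.02491  -0.02491
  E          0.1011     2.763 1.4263e-06
  solve Keq expr → x = -0.02491; check Q = 3.8520e-04
Then add 0.7485 M of J.
Step 2:
                  D         J         E
  I          0.1011     3.512 1.4263e-06
  C       6.0799e-07 -3.0400e-07 -3.0400e-07
  E          0.1011     3.512 1.1223e-06
  solve Keq expr → x = -3.0400e-07; check Q = 3.8520e-04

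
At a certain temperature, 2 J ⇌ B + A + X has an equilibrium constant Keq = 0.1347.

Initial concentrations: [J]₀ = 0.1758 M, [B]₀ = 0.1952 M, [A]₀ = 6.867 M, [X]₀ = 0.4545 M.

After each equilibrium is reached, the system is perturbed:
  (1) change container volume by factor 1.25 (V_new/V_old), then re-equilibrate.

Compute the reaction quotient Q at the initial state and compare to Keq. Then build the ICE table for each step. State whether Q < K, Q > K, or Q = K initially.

Q₀ = 19.71; Q > K (proceeds reverse)

Q₀ = 19.71 vs Keq = 0.1347 ⇒ Q>K, reverse
Step 1:
                  J         B         A         X
  I          0.1758    0.1952     6.867    0.4545
  C          0.3505   -0.1752   -0.1752   -0.1752
  E          0.5263   0.01996     6.692    0.2793
  solve Keq expr → x = -0.1752; check Q = 0.1347
Then change container volume by factor 1.25 (V_new/V_old).
Step 2:
                  J         B         A         X
  I           0.421   0.01597     5.353    0.2234
  C       -0.006251  0.003126  0.003126  0.003126
  E          0.4148    0.0191     5.357    0.2265
  solve Keq expr → x = 0.003126; check Q = 0.1347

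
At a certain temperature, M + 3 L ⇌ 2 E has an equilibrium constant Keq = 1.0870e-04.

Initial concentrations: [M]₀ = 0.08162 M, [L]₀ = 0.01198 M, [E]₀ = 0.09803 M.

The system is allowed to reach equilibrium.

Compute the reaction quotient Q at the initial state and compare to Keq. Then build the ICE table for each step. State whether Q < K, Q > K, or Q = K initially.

Q₀ = 6.8478e+04; Q > K (proceeds reverse)

Q₀ = 6.8478e+04 vs Keq = 1.0870e-04 ⇒ Q>K, reverse
Step 1:
                  M         L         E
  init      0.08162   0.01198   0.09803
  Δ          0.0489    0.1467  -0.09779
  eq         0.1305    0.1587 2.3806e-04
  solve Keq expr → x = -0.0489; check Q = 1.0870e-04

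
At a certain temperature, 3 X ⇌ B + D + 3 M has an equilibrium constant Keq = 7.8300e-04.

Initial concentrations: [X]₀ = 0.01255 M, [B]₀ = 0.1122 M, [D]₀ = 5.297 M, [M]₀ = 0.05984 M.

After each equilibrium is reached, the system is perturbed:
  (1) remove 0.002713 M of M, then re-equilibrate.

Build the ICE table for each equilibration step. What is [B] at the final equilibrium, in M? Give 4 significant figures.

[B]_eq = 0.09557 M

Q₀ = 64.43 vs Keq = 7.8300e-04 ⇒ Q>K, reverse
Step 1:
                    X           B           D           M
  Initial     0.01255      0.1122       5.297     0.05984
  Change      0.05231    -0.01744    -0.01744    -0.05231
  Equil       0.06486     0.09476        5.28     0.00753
  solve Keq expr → x = -0.01744; check Q = 7.8300e-04
Then remove 0.002713 M of M.
Step 2:
                    X           B           D           M
  Initial     0.06486     0.09476        5.28    0.004817
  Change    -0.002412  8.0406e-04  8.0406e-04    0.002412
  Equil       0.06245     0.09557        5.28     0.00723
  solve Keq expr → x = 8.0406e-04; check Q = 7.8300e-04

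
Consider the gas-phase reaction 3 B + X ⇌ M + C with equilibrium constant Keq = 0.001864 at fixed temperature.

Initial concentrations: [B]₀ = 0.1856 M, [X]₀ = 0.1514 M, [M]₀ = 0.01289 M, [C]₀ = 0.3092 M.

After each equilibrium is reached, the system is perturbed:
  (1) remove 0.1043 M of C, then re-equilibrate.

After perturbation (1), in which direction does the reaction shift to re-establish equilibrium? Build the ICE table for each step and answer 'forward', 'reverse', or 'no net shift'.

Q₀ = 4.117 vs Keq = 0.001864 ⇒ Q>K, reverse
Step 1:
                    B           X           M           C
  I            0.1856      0.1514     0.01289      0.3092
  C           0.03864     0.01288    -0.01288    -0.01288
  E            0.2242      0.1643  1.1651e-05      0.2963
  solve Keq expr → x = -0.01288; check Q = 0.001864
Then remove 0.1043 M of C.
Step 2:
                    B           X           M           C
  I            0.2242      0.1643  1.1651e-05       0.192
  C       -1.8968e-05 -6.3228e-06  6.3228e-06  6.3228e-06
  E            0.2242      0.1643  1.7974e-05       0.192
  solve Keq expr → x = 6.3228e-06; check Q = 0.001864

Direction: forward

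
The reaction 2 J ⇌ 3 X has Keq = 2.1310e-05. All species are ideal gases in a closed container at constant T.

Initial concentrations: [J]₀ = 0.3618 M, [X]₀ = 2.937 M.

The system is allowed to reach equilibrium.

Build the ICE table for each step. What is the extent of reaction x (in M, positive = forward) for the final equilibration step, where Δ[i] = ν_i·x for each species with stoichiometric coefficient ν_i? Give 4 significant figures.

Q₀ = 193.5 vs Keq = 2.1310e-05 ⇒ Q>K, reverse
Step 1:
                   J          X
  Initial     0.3618      2.937
  Change       1.926     -2.889
  Equil        2.288    0.04814
  solve Keq expr → x = -0.963; check Q = 2.1310e-05

x = -0.963 M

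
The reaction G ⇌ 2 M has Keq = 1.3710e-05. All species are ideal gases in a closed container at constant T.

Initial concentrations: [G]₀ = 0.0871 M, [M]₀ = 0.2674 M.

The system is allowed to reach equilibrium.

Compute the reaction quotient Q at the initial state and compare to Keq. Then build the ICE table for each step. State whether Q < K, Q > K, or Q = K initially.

Q₀ = 0.8209 vs Keq = 1.3710e-05 ⇒ Q>K, reverse
Step 1:
                   G          M
  I           0.0871     0.2674
  C           0.1328    -0.2657
  E           0.2199   0.001736
  solve Keq expr → x = -0.1328; check Q = 1.3710e-05

Q₀ = 0.8209; Q > K (proceeds reverse)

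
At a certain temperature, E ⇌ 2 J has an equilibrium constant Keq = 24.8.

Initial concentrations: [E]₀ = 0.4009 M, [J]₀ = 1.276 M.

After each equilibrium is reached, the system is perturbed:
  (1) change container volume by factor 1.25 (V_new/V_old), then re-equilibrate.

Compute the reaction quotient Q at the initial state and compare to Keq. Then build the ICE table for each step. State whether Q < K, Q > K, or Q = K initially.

Q₀ = 4.061; Q < K (proceeds forward)

Q₀ = 4.061 vs Keq = 24.8 ⇒ Q<K, forward
Step 1:
                  E         J
  I          0.4009     1.276
  C         -0.2684    0.5368
  E          0.1325     1.813
  solve Keq expr → x = 0.2684; check Q = 24.8
Then change container volume by factor 1.25 (V_new/V_old).
Step 2:
                  E         J
  I           0.106      1.45
  C        -0.01714   0.03429
  E         0.08886     1.485
  solve Keq expr → x = 0.01714; check Q = 24.8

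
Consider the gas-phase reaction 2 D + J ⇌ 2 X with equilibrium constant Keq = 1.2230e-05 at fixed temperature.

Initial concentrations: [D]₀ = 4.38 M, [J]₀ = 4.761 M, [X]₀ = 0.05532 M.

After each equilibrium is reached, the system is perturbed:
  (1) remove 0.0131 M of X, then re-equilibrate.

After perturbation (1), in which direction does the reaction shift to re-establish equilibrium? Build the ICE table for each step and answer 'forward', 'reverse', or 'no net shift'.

Q₀ = 3.3506e-05 vs Keq = 1.2230e-05 ⇒ Q>K, reverse
Step 1:
                    D           J           X
  init           4.38       4.761     0.05532
  Δ           0.02169     0.01085    -0.02169
  eq            4.402       4.772     0.03363
  solve Keq expr → x = -0.01085; check Q = 1.2230e-05
Then remove 0.0131 M of X.
Step 2:
                    D           J           X
  init          4.402       4.772     0.02053
  Δ          -0.01298   -0.006489     0.01298
  eq            4.389       4.765      0.0335
  solve Keq expr → x = 0.006489; check Q = 1.2230e-05

Direction: forward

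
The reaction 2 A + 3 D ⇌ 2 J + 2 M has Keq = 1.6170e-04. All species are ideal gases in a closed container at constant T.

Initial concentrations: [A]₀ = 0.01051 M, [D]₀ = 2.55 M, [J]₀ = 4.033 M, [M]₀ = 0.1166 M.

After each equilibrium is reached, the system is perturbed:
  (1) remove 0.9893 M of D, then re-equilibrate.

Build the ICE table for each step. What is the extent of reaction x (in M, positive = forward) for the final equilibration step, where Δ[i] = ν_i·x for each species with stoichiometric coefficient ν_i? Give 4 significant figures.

Q₀ = 120.7 vs Keq = 1.6170e-04 ⇒ Q>K, reverse
Step 1:
                    A           D           J           M
  I           0.01051        2.55       4.033      0.1166
  C            0.1148      0.1722     -0.1148     -0.1148
  E            0.1253       2.722       3.918    0.001826
  solve Keq expr → x = -0.05739; check Q = 1.6170e-04
Then remove 0.9893 M of D.
Step 2:
                    A           D           J           M
  I            0.1253       1.733       3.918    0.001826
  C        8.9076e-04    0.001336 -8.9076e-04 -8.9076e-04
  E            0.1262       1.734       3.917  9.3537e-04
  solve Keq expr → x = -4.4538e-04; check Q = 1.6170e-04

x = -4.4538e-04 M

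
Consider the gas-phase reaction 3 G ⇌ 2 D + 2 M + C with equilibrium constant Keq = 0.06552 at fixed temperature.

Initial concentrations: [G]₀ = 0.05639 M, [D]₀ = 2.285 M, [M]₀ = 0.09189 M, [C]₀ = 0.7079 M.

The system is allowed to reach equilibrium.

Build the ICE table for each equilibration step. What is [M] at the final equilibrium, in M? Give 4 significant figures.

Q₀ = 174.1 vs Keq = 0.06552 ⇒ Q>K, reverse
Step 1:
                   G          D          M          C
  Initial    0.05639      2.285    0.09189     0.7079
  Change      0.1218    -0.0812    -0.0812    -0.0406
  Equil       0.1782      2.204    0.01069     0.6673
  solve Keq expr → x = -0.0406; check Q = 0.06552

[M]_eq = 0.01069 M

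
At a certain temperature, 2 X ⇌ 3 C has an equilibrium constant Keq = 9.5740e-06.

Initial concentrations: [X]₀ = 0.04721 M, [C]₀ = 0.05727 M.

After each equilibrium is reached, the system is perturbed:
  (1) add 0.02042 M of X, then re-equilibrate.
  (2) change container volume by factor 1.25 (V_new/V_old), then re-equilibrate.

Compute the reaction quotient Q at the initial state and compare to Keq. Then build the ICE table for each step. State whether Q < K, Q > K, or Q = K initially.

Q₀ = 0.08428 vs Keq = 9.5740e-06 ⇒ Q>K, reverse
Step 1:
                   X          C
  init       0.04721    0.05727
  Δ          0.03549   -0.05324
  eq          0.0827   0.004031
  solve Keq expr → x = -0.01775; check Q = 9.5740e-06
Then add 0.02042 M of X.
Step 2:
                   X          C
  init        0.1031   0.004031
  Δ       -4.1746e-04 6.2618e-04
  eq          0.1027   0.004657
  solve Keq expr → x = 2.0873e-04; check Q = 9.5740e-06
Then change container volume by factor 1.25 (V_new/V_old).
Step 3:
                   X          C
  init       0.08216   0.003725
  Δ       -1.8771e-04 2.8156e-04
  eq         0.08198   0.004007
  solve Keq expr → x = 9.3853e-05; check Q = 9.5740e-06

Q₀ = 0.08428; Q > K (proceeds reverse)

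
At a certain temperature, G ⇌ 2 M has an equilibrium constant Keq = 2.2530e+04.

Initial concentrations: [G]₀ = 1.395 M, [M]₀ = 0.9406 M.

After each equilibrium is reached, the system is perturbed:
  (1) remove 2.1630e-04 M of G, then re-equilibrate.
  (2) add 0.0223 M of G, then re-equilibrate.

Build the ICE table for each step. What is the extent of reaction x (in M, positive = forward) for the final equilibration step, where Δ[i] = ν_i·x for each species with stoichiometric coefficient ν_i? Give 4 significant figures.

Q₀ = 0.6342 vs Keq = 2.2530e+04 ⇒ Q<K, forward
Step 1:
                   G          M
  Initial      1.395     0.9406
  Change      -1.394      2.789
  Equil   6.1732e-04      3.729
  solve Keq expr → x = 1.394; check Q = 2.2530e+04
Then remove 2.1630e-04 M of G.
Step 2:
                   G          M
  Initial 4.0102e-04      3.729
  Change  2.1616e-04 -4.3231e-04
  Equil   6.1717e-04      3.729
  solve Keq expr → x = -2.1616e-04; check Q = 2.2530e+04
Then add 0.0223 M of G.
Step 3:
                   G          M
  Initial    0.02292      3.729
  Change    -0.02229    0.04457
  Equil   6.3202e-04      3.774
  solve Keq expr → x = 0.02229; check Q = 2.2530e+04

x = 0.02229 M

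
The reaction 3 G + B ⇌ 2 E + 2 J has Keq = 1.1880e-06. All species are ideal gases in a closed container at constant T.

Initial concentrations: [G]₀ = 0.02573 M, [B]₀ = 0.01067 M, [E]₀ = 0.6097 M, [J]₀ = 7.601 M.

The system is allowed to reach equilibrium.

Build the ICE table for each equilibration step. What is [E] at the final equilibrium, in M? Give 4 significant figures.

[E]_eq = 7.9824e-05 M

Q₀ = 1.1817e+08 vs Keq = 1.1880e-06 ⇒ Q>K, reverse
Step 1:
                   G          B          E          J
  I          0.02573    0.01067     0.6097      7.601
  C           0.9144     0.3048    -0.6096    -0.6096
  E           0.9402     0.3155 7.9824e-05      6.991
  solve Keq expr → x = -0.3048; check Q = 1.1880e-06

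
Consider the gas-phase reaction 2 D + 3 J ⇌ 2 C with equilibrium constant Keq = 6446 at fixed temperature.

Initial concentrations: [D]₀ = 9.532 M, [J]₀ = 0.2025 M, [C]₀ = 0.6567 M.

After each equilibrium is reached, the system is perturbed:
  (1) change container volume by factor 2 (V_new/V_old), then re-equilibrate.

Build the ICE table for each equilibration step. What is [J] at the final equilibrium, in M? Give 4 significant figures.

Q₀ = 0.5716 vs Keq = 6446 ⇒ Q<K, forward
Step 1:
                    D           J           C
  Initial       9.532      0.2025      0.6567
  Change      -0.1282     -0.1922      0.1282
  Equil         9.404     0.01026      0.7849
  solve Keq expr → x = 0.06408; check Q = 6446
Then change container volume by factor 2 (V_new/V_old).
Step 2:
                    D           J           C
  Initial       4.702    0.005131      0.3924
  Change     0.003378    0.005067   -0.003378
  Equil         4.705      0.0102      0.3891
  solve Keq expr → x = -0.001689; check Q = 6446

[J]_eq = 0.0102 M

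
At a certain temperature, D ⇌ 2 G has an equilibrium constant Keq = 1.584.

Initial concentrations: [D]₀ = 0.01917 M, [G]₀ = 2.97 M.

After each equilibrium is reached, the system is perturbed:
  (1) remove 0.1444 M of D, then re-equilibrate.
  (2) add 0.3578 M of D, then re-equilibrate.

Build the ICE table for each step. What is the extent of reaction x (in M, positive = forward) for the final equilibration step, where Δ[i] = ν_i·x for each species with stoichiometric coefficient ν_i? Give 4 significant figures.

Q₀ = 460.1 vs Keq = 1.584 ⇒ Q>K, reverse
Step 1:
                  D         G
  Initial   0.01917      2.97
  Change     0.8862    -1.772
  Equil      0.9054     1.198
  solve Keq expr → x = -0.8862; check Q = 1.584
Then remove 0.1444 M of D.
Step 2:
                  D         G
  Initial     0.761     1.198
  Change    0.03673  -0.07346
  Equil      0.7977     1.124
  solve Keq expr → x = -0.03673; check Q = 1.584
Then add 0.3578 M of D.
Step 3:
                  D         G
  Initial     1.156     1.124
  Change    -0.0881    0.1762
  Equil       1.067       1.3
  solve Keq expr → x = 0.0881; check Q = 1.584

x = 0.0881 M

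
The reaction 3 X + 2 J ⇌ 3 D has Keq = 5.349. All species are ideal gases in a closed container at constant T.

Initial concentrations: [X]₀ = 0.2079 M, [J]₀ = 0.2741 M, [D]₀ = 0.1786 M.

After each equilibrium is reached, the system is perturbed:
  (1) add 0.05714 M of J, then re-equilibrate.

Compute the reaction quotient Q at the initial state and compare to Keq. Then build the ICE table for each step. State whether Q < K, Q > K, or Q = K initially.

Q₀ = 8.438; Q > K (proceeds reverse)

Q₀ = 8.438 vs Keq = 5.349 ⇒ Q>K, reverse
Step 1:
                  X         J         D
  init       0.2079    0.2741    0.1786
  Δ         0.01259  0.008391  -0.01259
  eq         0.2205    0.2825     0.166
  solve Keq expr → x = -0.004196; check Q = 5.349
Then add 0.05714 M of J.
Step 2:
                  X         J         D
  init       0.2205    0.3396     0.166
  Δ         -0.0104 -0.006932    0.0104
  eq         0.2101    0.3327    0.1764
  solve Keq expr → x = 0.003466; check Q = 5.349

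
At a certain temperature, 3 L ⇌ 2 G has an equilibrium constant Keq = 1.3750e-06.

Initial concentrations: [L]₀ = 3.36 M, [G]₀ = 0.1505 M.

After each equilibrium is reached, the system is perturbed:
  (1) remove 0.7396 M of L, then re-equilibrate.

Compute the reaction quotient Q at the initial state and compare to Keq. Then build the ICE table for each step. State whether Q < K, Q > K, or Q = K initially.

Q₀ = 5.9711e-04; Q > K (proceeds reverse)

Q₀ = 5.9711e-04 vs Keq = 1.3750e-06 ⇒ Q>K, reverse
Step 1:
                  L         G
  I            3.36    0.1505
  C          0.2139   -0.1426
  E           3.574  0.007922
  solve Keq expr → x = -0.07129; check Q = 1.3750e-06
Then remove 0.7396 M of L.
Step 2:
                  L         G
  I           2.834  0.007922
  C        0.003475 -0.002317
  E           2.838  0.005605
  solve Keq expr → x = -0.001158; check Q = 1.3750e-06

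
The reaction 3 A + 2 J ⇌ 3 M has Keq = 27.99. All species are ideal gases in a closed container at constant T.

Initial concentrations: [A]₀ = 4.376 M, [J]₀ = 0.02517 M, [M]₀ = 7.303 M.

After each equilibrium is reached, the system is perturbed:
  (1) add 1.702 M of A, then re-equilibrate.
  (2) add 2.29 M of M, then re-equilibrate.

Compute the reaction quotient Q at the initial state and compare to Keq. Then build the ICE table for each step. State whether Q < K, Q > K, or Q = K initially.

Q₀ = 7337; Q > K (proceeds reverse)

Q₀ = 7337 vs Keq = 27.99 ⇒ Q>K, reverse
Step 1:
                   A          J          M
  init         4.376    0.02517      7.303
  Δ           0.4436     0.2958    -0.4436
  eq            4.82     0.3209      6.859
  solve Keq expr → x = -0.1479; check Q = 27.99
Then add 1.702 M of A.
Step 2:
                   A          J          M
  init         6.522     0.3209      6.859
  Δ          -0.1537    -0.1025     0.1537
  eq           6.368     0.2185      7.013
  solve Keq expr → x = 0.05123; check Q = 27.99
Then add 2.29 M of M.
Step 3:
                   A          J          M
  init         6.368     0.2185      9.303
  Δ           0.1451     0.0967    -0.1451
  eq           6.513     0.3152      9.158
  solve Keq expr → x = -0.04835; check Q = 27.99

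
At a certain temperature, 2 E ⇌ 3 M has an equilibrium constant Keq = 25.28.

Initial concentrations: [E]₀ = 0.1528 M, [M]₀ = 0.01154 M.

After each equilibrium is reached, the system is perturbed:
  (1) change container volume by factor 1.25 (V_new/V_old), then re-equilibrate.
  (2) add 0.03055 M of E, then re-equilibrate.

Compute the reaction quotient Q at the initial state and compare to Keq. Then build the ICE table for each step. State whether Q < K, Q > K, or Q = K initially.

Q₀ = 6.5822e-05 vs Keq = 25.28 ⇒ Q<K, forward
Step 1:
                  E         M
  init       0.1528   0.01154
  Δ         -0.1334    0.2001
  eq        0.01937    0.2117
  solve Keq expr → x = 0.06671; check Q = 25.28
Then change container volume by factor 1.25 (V_new/V_old).
Step 2:
                  E         M
  init       0.0155    0.1693
  Δ       -0.001381  0.002071
  eq        0.01412    0.1714
  solve Keq expr → x = 6.9046e-04; check Q = 25.28
Then add 0.03055 M of E.
Step 3:
                  E         M
  init      0.04467    0.1714
  Δ        -0.02556   0.03834
  eq        0.01911    0.2098
  solve Keq expr → x = 0.01278; check Q = 25.28

Q₀ = 6.5822e-05; Q < K (proceeds forward)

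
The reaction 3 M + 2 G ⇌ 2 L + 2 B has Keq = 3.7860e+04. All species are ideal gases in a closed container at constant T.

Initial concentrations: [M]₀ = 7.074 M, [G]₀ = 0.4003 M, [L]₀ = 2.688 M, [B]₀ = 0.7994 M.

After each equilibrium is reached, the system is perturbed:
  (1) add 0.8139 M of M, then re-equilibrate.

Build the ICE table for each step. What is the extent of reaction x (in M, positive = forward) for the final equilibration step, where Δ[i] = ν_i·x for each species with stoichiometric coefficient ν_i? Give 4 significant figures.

Q₀ = 0.0814 vs Keq = 3.7860e+04 ⇒ Q<K, forward
Step 1:
                   M          G          L          B
  I            7.074     0.4003      2.688     0.7994
  C          -0.5987    -0.3991     0.3991     0.3991
  E            6.475   0.001154      3.087      1.199
  solve Keq expr → x = 0.1996; check Q = 3.7860e+04
Then add 0.8139 M of M.
Step 2:
                   M          G          L          B
  I            7.289   0.001154      3.087      1.199
  C       -2.8129e-04 -1.8753e-04 1.8753e-04 1.8753e-04
  E            7.289 9.6655e-04      3.087      1.199
  solve Keq expr → x = 9.3764e-05; check Q = 3.7860e+04

x = 9.3764e-05 M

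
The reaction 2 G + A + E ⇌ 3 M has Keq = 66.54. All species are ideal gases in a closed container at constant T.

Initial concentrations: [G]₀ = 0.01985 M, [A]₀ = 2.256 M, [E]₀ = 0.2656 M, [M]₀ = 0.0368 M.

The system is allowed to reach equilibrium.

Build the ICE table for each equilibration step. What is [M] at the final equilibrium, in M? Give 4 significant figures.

Q₀ = 0.2111 vs Keq = 66.54 ⇒ Q<K, forward
Step 1:
                    G           A           E           M
  Initial     0.01985       2.256      0.2656      0.0368
  Change     -0.01731   -0.008656   -0.008656     0.02597
  Equil      0.002537       2.247      0.2569     0.06277
  solve Keq expr → x = 0.008656; check Q = 66.54

[M]_eq = 0.06277 M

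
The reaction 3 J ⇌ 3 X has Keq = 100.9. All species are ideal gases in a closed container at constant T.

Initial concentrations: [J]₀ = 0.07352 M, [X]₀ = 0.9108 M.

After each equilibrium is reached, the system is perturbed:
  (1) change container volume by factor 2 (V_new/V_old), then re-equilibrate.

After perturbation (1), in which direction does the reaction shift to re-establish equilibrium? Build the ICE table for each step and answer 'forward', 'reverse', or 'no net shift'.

Q₀ = 1901 vs Keq = 100.9 ⇒ Q>K, reverse
Step 1:
                  J         X
  init      0.07352    0.9108
  Δ          0.1005   -0.1005
  eq          0.174    0.8103
  solve Keq expr → x = -0.03351; check Q = 100.9
Then change container volume by factor 2 (V_new/V_old).
Step 2:
                  J         X
  init      0.08702    0.4051
  Δ               0         0
  eq        0.08702    0.4051
  solve Keq expr → x = 0; check Q = 100.9

Direction: no net shift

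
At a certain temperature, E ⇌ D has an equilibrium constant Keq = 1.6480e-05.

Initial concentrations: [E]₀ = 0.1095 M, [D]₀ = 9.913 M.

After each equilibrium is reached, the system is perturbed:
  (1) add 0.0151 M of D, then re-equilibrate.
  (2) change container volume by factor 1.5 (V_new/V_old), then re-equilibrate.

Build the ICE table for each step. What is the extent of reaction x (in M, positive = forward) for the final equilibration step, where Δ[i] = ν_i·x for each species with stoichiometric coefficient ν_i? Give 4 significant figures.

Q₀ = 90.53 vs Keq = 1.6480e-05 ⇒ Q>K, reverse
Step 1:
                  E         D
  Initial    0.1095     9.913
  Change      9.913    -9.913
  Equil       10.02 1.6517e-04
  solve Keq expr → x = -9.913; check Q = 1.6480e-05
Then add 0.0151 M of D.
Step 2:
                  E         D
  Initial     10.02   0.01527
  Change     0.0151   -0.0151
  Equil       10.04 1.6542e-04
  solve Keq expr → x = -0.0151; check Q = 1.6480e-05
Then change container volume by factor 1.5 (V_new/V_old).
Step 3:
                  E         D
  Initial     6.692 1.1028e-04
  Change          0         0
  Equil       6.692 1.1028e-04
  solve Keq expr → x = 0; check Q = 1.6480e-05

x = 0 M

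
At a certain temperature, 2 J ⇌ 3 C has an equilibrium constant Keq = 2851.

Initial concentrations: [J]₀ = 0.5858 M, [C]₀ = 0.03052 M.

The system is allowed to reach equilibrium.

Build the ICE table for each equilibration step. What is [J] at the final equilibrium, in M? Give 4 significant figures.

[J]_eq = 0.01561 M

Q₀ = 8.2843e-05 vs Keq = 2851 ⇒ Q<K, forward
Step 1:
                    J           C
  Initial      0.5858     0.03052
  Change      -0.5702      0.8553
  Equil       0.01561      0.8858
  solve Keq expr → x = 0.2851; check Q = 2851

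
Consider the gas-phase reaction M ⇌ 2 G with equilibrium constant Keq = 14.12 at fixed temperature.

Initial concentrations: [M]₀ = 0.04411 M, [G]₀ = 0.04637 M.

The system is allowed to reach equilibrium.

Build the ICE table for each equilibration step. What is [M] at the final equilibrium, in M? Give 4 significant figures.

Q₀ = 0.04875 vs Keq = 14.12 ⇒ Q<K, forward
Step 1:
                  M         G
  I         0.04411   0.04637
  C        -0.04287   0.08575
  E        0.001236    0.1321
  solve Keq expr → x = 0.04287; check Q = 14.12

[M]_eq = 0.001236 M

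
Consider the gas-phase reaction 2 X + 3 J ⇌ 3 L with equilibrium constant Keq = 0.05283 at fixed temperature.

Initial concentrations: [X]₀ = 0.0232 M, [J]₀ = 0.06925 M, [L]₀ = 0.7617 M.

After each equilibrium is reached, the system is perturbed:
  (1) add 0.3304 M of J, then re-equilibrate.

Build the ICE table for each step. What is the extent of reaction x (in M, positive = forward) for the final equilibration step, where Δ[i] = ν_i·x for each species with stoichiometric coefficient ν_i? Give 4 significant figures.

Q₀ = 2.4724e+06 vs Keq = 0.05283 ⇒ Q>K, reverse
Step 1:
                    X           J           L
  Initial      0.0232     0.06925      0.7617
  Change       0.4099      0.6148     -0.6148
  Equil        0.4331       0.684      0.1469
  solve Keq expr → x = -0.2049; check Q = 0.05283
Then add 0.3304 M of J.
Step 2:
                    X           J           L
  Initial      0.4331       1.014      0.1469
  Change     -0.03308    -0.04962     0.04962
  Equil           0.4      0.9648      0.1965
  solve Keq expr → x = 0.01654; check Q = 0.05283

x = 0.01654 M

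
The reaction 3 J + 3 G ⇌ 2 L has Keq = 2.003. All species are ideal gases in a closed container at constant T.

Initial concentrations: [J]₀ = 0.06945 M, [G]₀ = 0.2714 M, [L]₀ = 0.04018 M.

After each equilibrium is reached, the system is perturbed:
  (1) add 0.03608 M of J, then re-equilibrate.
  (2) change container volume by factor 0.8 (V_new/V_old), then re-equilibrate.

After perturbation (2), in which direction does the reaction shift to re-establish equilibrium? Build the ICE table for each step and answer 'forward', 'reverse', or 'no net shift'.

Q₀ = 241.1 vs Keq = 2.003 ⇒ Q>K, reverse
Step 1:
                  J         G         L
  init      0.06945    0.2714   0.04018
  Δ         0.04551   0.04551  -0.03034
  eq          0.115    0.3169  0.009841
  solve Keq expr → x = -0.01517; check Q = 2.003
Then add 0.03608 M of J.
Step 2:
                  J         G         L
  init        0.151    0.3169  0.009841
  Δ       -0.005669 -0.005669  0.003779
  eq         0.1454    0.3112   0.01362
  solve Keq expr → x = 0.00189; check Q = 2.003
Then change container volume by factor 0.8 (V_new/V_old).
Step 3:
                  J         G         L
  init       0.1817     0.389   0.01703
  Δ       -0.009802 -0.009802  0.006534
  eq         0.1719    0.3792   0.02356
  solve Keq expr → x = 0.003267; check Q = 2.003

Direction: forward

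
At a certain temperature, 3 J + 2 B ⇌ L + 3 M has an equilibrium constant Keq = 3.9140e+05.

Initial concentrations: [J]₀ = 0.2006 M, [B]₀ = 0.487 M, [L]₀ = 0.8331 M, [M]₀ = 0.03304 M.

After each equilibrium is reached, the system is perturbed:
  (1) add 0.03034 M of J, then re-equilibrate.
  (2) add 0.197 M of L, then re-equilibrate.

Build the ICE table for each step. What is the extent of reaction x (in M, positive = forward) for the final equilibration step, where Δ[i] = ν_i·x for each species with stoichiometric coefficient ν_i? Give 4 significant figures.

Q₀ = 0.0157 vs Keq = 3.9140e+05 ⇒ Q<K, forward
Step 1:
                    J           B           L           M
  Initial      0.2006       0.487      0.8331     0.03304
  Change      -0.1946     -0.1298     0.06488      0.1946
  Equil      0.005964      0.3572       0.898      0.2277
  solve Keq expr → x = 0.06488; check Q = 3.9140e+05
Then add 0.03034 M of J.
Step 2:
                    J           B           L           M
  Initial      0.0363      0.3572       0.898      0.2277
  Change     -0.02929    -0.01953    0.009763     0.02929
  Equil      0.007014      0.3377      0.9077       0.257
  solve Keq expr → x = 0.009763; check Q = 3.9140e+05
Then add 0.197 M of L.
Step 3:
                    J           B           L           M
  Initial    0.007014      0.3377       1.105       0.257
  Change   4.5642e-04  3.0428e-04 -1.5214e-04 -4.5642e-04
  Equil       0.00747       0.338       1.105      0.2565
  solve Keq expr → x = -1.5214e-04; check Q = 3.9140e+05

x = -1.5214e-04 M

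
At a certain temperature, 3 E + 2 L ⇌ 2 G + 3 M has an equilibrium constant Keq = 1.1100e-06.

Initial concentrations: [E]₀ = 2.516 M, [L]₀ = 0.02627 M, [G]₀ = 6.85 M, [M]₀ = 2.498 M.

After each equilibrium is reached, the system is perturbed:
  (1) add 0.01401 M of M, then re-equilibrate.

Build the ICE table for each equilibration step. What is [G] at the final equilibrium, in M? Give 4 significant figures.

[G]_eq = 5.192 M

Q₀ = 6.6544e+04 vs Keq = 1.1100e-06 ⇒ Q>K, reverse
Step 1:
                  E         L         G         M
  init        2.516   0.02627      6.85     2.498
  Δ           2.474     1.649    -1.649    -2.474
  eq           4.99     1.675     5.201   0.02428
  solve Keq expr → x = -0.8246; check Q = 1.1100e-06
Then add 0.01401 M of M.
Step 2:
                  E         L         G         M
  init         4.99     1.675     5.201   0.03829
  Δ         0.01382  0.009216 -0.009216  -0.01382
  eq          5.004     1.685     5.192   0.02446
  solve Keq expr → x = -0.004608; check Q = 1.1100e-06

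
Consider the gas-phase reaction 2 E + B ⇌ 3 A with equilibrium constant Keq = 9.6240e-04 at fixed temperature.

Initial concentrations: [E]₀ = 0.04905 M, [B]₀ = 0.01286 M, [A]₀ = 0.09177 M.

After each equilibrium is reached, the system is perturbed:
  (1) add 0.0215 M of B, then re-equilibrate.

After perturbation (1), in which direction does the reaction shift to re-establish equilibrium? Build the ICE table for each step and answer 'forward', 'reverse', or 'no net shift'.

Direction: forward

Q₀ = 24.98 vs Keq = 9.6240e-04 ⇒ Q>K, reverse
Step 1:
                   E          B          A
  I          0.04905    0.01286    0.09177
  C          0.05613    0.02806   -0.08419
  E           0.1052    0.04092   0.007581
  solve Keq expr → x = -0.02806; check Q = 9.6240e-04
Then add 0.0215 M of B.
Step 2:
                   E          B          A
  I           0.1052    0.06242   0.007581
  C       -7.2578e-04 -3.6289e-04   0.001089
  E           0.1045    0.06206    0.00867
  solve Keq expr → x = 3.6289e-04; check Q = 9.6240e-04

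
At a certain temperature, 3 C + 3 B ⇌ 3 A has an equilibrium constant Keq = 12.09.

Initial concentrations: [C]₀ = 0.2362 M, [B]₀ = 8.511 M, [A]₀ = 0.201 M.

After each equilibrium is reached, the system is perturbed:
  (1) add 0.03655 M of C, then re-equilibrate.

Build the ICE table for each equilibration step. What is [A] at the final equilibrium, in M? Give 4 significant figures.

Q₀ = 9.9956e-04 vs Keq = 12.09 ⇒ Q<K, forward
Step 1:
                    C           B           A
  I            0.2362       8.511       0.201
  C           -0.2144     -0.2144      0.2144
  E           0.02181       8.297      0.4154
  solve Keq expr → x = 0.07146; check Q = 12.09
Then add 0.03655 M of C.
Step 2:
                    C           B           A
  I           0.05836       8.297      0.4154
  C          -0.03463    -0.03463     0.03463
  E           0.02373       8.262        0.45
  solve Keq expr → x = 0.01154; check Q = 12.09

[A]_eq = 0.45 M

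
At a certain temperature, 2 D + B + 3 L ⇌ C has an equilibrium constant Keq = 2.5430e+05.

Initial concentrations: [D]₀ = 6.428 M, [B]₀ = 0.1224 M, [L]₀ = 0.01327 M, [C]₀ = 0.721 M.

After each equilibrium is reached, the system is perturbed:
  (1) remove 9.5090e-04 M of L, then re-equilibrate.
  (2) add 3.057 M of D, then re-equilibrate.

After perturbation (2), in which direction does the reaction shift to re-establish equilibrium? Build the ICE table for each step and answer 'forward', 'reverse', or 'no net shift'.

Direction: forward

Q₀ = 6.1008e+04 vs Keq = 2.5430e+05 ⇒ Q<K, forward
Step 1:
                   D          B          L          C
  I            6.428     0.1224    0.01327      0.721
  C        -0.003318  -0.001659  -0.004978   0.001659
  E            6.425     0.1207   0.008292     0.7227
  solve Keq expr → x = 0.001659; check Q = 2.5430e+05
Then remove 9.5090e-04 M of L.
Step 2:
                   D          B          L          C
  I            6.425     0.1207   0.007341     0.7227
  C       6.2799e-04 3.1399e-04 9.4198e-04 -3.1399e-04
  E            6.425     0.1211   0.008283     0.7223
  solve Keq expr → x = -3.1399e-04; check Q = 2.5430e+05
Then add 3.057 M of D.
Step 3:
                   D          B          L          C
  I            9.482     0.1211   0.008283     0.7223
  C        -0.001253 -6.2651e-04   -0.00188 6.2651e-04
  E            9.481     0.1204   0.006404      0.723
  solve Keq expr → x = 6.2651e-04; check Q = 2.5430e+05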